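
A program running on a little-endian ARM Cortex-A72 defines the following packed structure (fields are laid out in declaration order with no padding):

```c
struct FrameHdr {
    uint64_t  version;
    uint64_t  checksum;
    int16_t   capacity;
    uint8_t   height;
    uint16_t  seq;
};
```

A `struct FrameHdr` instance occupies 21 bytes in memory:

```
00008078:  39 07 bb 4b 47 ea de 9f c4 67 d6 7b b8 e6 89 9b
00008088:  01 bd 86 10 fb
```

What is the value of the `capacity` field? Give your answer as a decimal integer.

`capacity` follows `version` (8 B), `checksum` (8 B), so it starts at offset 8 + 8 = 16 and occupies 2 bytes.
Bytes at offsets 16..17: 01 BD.
Little-endian stores the least-significant byte at the lowest address.
Reassemble most-significant byte first: BD 01 → 0xBD01.
Top bit is set, so as a signed 16-bit value this is 0xBD01 − 2^16 = -17151.

-17151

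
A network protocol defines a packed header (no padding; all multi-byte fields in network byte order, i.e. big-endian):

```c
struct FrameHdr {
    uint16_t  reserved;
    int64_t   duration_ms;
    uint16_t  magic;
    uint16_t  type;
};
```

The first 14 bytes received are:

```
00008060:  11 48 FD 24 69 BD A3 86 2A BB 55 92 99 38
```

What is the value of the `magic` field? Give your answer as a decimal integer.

21906

`magic` follows `reserved` (2 B), `duration_ms` (8 B), so it starts at offset 2 + 8 = 10 and occupies 2 bytes.
Bytes at offsets 10..11: 55 92.
Big-endian: lowest address holds the most-significant byte.
The bytes are already most-significant first: 0x5592.
0x5592 = 21906.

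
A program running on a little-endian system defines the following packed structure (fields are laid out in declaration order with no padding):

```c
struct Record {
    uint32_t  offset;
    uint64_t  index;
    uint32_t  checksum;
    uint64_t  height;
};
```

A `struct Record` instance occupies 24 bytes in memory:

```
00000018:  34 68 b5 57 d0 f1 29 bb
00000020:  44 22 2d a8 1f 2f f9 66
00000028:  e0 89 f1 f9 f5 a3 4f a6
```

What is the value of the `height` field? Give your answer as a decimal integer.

`height` follows `offset` (4 B), `index` (8 B), `checksum` (4 B), so it starts at offset 4 + 8 + 4 = 16 and occupies 8 bytes.
Bytes at offsets 16..23: E0 89 F1 F9 F5 A3 4F A6.
Little-endian stores the least-significant byte at the lowest address.
Reassemble most-significant byte first: A6 4F A3 F5 F9 F1 89 E0 → 0xA64FA3F5F9F189E0.
0xA64FA3F5F9F189E0 = 11983977410311850464.

11983977410311850464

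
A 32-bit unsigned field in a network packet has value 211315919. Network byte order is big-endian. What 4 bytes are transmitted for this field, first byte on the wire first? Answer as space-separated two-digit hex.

0C 98 6C CF

211315919 in hexadecimal, padded to 32 bits, is 0x0C986CCF.
Split into bytes (most-significant first): 0C 98 6C CF.
Big-endian: lowest address holds the most-significant byte.
So the memory order matches the most-significant-first order: 0C 98 6C CF.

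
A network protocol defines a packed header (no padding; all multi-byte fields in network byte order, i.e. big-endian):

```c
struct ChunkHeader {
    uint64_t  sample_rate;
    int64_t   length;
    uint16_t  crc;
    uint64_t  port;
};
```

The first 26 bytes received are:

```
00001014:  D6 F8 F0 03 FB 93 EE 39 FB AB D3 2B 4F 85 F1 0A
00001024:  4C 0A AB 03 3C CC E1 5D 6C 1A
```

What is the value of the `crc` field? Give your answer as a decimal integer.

19466

`crc` follows `sample_rate` (8 B), `length` (8 B), so it starts at offset 8 + 8 = 16 and occupies 2 bytes.
Bytes at offsets 16..17: 4C 0A.
In big-endian order the high byte comes first in memory.
The bytes are already most-significant first: 0x4C0A.
0x4C0A = 19466.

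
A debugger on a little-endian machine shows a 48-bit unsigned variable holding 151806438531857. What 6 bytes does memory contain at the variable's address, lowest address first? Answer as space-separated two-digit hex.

151806438531857 in hexadecimal, padded to 48 bits, is 0x8A1130D7E311.
Split into bytes (most-significant first): 8A 11 30 D7 E3 11.
Little-endian stores the least-significant byte at the lowest address.
So at ascending addresses the bytes are 11 E3 D7 30 11 8A.

11 E3 D7 30 11 8A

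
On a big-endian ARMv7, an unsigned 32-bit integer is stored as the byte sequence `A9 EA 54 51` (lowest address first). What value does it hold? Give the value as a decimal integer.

2850706513

Big-endian: lowest address holds the most-significant byte.
The bytes are already most-significant first: 0xA9EA5451.
0xA9EA5451 = 2850706513.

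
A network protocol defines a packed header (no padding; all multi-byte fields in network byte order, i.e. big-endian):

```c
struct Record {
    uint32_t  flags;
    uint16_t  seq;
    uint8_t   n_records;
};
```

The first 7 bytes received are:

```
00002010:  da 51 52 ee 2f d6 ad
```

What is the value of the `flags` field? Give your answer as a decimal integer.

`flags` is the first field, at byte offset 0, occupying 4 bytes.
Bytes at offsets 0..3: DA 51 52 EE.
In big-endian order the high byte comes first in memory.
The bytes are already most-significant first: 0xDA5152EE.
0xDA5152EE = 3662762734.

3662762734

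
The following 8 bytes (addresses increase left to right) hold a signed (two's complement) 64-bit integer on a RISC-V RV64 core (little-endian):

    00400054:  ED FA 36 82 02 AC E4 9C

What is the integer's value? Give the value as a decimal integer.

-7141393982328210707

In little-endian order the low byte comes first in memory.
Reassemble most-significant byte first: 9C E4 AC 02 82 36 FA ED → 0x9CE4AC028236FAED.
Top bit is set, so as a signed 64-bit value this is 0x9CE4AC028236FAED − 2^64 = -7141393982328210707.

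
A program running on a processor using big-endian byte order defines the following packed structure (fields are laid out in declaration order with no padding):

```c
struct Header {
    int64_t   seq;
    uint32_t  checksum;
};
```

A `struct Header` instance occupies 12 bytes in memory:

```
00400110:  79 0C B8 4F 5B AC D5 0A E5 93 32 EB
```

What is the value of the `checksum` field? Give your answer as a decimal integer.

3851629291

`checksum` follows `seq` (8 bytes), so it starts at byte offset 8 and occupies 4 bytes.
Bytes at offsets 8..11: E5 93 32 EB.
Big-endian stores the most-significant byte at the lowest address.
The bytes are already most-significant first: 0xE59332EB.
0xE59332EB = 3851629291.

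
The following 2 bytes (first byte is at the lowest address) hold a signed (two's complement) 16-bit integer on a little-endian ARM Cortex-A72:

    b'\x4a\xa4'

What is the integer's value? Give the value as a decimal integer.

-23478

In little-endian order the low byte comes first in memory.
Reassemble most-significant byte first: A4 4A → 0xA44A.
Top bit is set, so as a signed 16-bit value this is 0xA44A − 2^16 = -23478.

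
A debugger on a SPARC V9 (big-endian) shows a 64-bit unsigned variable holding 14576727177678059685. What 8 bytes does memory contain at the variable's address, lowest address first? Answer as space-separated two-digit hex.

CA 4A F0 23 25 48 78 A5

14576727177678059685 in hexadecimal, padded to 64 bits, is 0xCA4AF023254878A5.
Split into bytes (most-significant first): CA 4A F0 23 25 48 78 A5.
Big-endian stores the most-significant byte at the lowest address.
So the memory order matches the most-significant-first order: CA 4A F0 23 25 48 78 A5.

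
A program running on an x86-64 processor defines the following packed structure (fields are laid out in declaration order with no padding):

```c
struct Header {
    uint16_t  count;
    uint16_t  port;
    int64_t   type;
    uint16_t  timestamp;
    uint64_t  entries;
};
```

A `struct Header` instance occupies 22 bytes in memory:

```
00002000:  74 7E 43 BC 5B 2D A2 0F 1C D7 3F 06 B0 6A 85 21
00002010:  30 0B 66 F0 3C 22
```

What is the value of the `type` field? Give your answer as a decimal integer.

`type` follows `count` (2 B), `port` (2 B), so it starts at offset 2 + 2 = 4 and occupies 8 bytes.
Bytes at offsets 4..11: 5B 2D A2 0F 1C D7 3F 06.
Little-endian stores the least-significant byte at the lowest address.
Reassemble most-significant byte first: 06 3F D7 1C 0F A2 2D 5B → 0x063FD71C0FA22D5B.
0x063FD71C0FA22D5B = 450315003281681755.

450315003281681755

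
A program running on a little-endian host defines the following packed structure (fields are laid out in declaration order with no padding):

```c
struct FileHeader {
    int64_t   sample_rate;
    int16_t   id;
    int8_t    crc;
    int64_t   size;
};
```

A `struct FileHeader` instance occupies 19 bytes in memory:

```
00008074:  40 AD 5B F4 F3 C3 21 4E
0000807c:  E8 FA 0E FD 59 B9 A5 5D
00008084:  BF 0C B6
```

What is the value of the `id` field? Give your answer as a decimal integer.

`id` follows `sample_rate` (8 bytes), so it starts at byte offset 8 and occupies 2 bytes.
Bytes at offsets 8..9: E8 FA.
In little-endian order the low byte comes first in memory.
Reassemble most-significant byte first: FA E8 → 0xFAE8.
Top bit is set, so as a signed 16-bit value this is 0xFAE8 − 2^16 = -1304.

-1304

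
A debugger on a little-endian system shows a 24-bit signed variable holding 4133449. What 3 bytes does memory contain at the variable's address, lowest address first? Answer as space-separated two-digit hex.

4133449 in hexadecimal, padded to 24 bits, is 0x3F1249.
Split into bytes (most-significant first): 3F 12 49.
Little-endian: lowest address holds the least-significant byte.
So at ascending addresses the bytes are 49 12 3F.

49 12 3F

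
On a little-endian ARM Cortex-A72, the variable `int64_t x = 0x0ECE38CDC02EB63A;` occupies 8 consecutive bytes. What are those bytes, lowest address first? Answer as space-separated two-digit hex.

3A B6 2E C0 CD 38 CE 0E

Split into bytes (most-significant first): 0E CE 38 CD C0 2E B6 3A.
Little-endian stores the least-significant byte at the lowest address.
So at ascending addresses the bytes are 3A B6 2E C0 CD 38 CE 0E.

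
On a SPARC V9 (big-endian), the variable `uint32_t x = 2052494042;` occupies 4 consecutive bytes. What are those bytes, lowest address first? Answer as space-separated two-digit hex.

2052494042 in hexadecimal, padded to 32 bits, is 0x7A5692DA.
Split into bytes (most-significant first): 7A 56 92 DA.
In big-endian order the high byte comes first in memory.
So the memory order matches the most-significant-first order: 7A 56 92 DA.

7A 56 92 DA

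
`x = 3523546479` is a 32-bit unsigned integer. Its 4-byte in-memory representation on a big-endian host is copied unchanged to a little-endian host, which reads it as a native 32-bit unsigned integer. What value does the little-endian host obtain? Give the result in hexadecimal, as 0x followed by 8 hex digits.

0x6F0D05D2

3523546479 in 32-bit hexadecimal is 0xD2050D6F.
Stored big-endian, the bytes at ascending addresses are D2 05 0D 6F.
Read back as little-endian, the first byte is least significant, giving 0x6F0D05D2.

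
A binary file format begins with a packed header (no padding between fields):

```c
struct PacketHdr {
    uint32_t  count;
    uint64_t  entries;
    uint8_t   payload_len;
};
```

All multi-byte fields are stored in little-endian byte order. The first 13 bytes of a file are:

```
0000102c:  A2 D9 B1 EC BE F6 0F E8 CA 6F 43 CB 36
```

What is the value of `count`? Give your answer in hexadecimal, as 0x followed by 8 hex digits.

`count` is the first field, at byte offset 0, occupying 4 bytes.
Bytes at offsets 0..3: A2 D9 B1 EC.
Little-endian: lowest address holds the least-significant byte.
Reassemble most-significant byte first: EC B1 D9 A2 → 0xECB1D9A2.

0xECB1D9A2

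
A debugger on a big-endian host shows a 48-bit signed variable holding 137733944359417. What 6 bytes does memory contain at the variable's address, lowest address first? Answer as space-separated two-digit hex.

137733944359417 in hexadecimal, padded to 48 bits, is 0x7D44AED3B9F9.
Split into bytes (most-significant first): 7D 44 AE D3 B9 F9.
Big-endian stores the most-significant byte at the lowest address.
So the memory order matches the most-significant-first order: 7D 44 AE D3 B9 F9.

7D 44 AE D3 B9 F9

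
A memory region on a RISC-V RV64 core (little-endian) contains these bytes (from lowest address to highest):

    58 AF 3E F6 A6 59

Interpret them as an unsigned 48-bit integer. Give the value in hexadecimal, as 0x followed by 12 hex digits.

Little-endian stores the least-significant byte at the lowest address.
Reassemble most-significant byte first: 59 A6 F6 3E AF 58 → 0x59A6F63EAF58.

0x59A6F63EAF58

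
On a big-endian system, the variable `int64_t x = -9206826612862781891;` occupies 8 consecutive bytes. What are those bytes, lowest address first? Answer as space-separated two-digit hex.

80 3A C7 F9 B7 B3 76 3D

Two's complement of -9206826612862781891 in 64 bits: 9206826612862781891 = 0x7FC53806484C89C3; invert → 0x803AC7F9B7B3763C; add 1 → 0x803AC7F9B7B3763D.
Split into bytes (most-significant first): 80 3A C7 F9 B7 B3 76 3D.
Big-endian stores the most-significant byte at the lowest address.
So the memory order matches the most-significant-first order: 80 3A C7 F9 B7 B3 76 3D.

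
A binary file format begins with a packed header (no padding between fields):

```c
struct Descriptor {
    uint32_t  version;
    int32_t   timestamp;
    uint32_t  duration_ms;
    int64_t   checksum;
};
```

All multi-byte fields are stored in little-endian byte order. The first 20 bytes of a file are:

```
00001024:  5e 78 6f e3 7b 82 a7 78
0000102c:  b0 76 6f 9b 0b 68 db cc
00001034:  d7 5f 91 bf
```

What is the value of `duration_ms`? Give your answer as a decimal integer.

`duration_ms` follows `version` (4 B), `timestamp` (4 B), so it starts at offset 4 + 4 = 8 and occupies 4 bytes.
Bytes at offsets 8..11: B0 76 6F 9B.
In little-endian order the low byte comes first in memory.
Reassemble most-significant byte first: 9B 6F 76 B0 → 0x9B6F76B0.
0x9B6F76B0 = 2607773360.

2607773360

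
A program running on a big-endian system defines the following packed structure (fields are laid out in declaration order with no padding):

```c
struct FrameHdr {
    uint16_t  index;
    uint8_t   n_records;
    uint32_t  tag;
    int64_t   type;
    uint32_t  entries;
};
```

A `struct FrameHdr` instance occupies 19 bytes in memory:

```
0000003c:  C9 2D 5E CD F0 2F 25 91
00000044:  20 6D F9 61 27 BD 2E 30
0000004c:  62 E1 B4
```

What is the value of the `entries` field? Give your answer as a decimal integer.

811786676

`entries` follows `index` (2 B), `n_records` (1 B), `tag` (4 B), `type` (8 B), so it starts at offset 2 + 1 + 4 + 8 = 15 and occupies 4 bytes.
Bytes at offsets 15..18: 30 62 E1 B4.
Big-endian: lowest address holds the most-significant byte.
The bytes are already most-significant first: 0x3062E1B4.
0x3062E1B4 = 811786676.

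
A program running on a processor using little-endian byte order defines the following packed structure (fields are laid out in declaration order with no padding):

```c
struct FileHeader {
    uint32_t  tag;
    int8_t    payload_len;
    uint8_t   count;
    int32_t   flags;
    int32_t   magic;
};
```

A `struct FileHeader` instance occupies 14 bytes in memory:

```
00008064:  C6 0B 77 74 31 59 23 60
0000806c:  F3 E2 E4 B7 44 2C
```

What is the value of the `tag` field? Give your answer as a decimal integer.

`tag` is the first field, at byte offset 0, occupying 4 bytes.
Bytes at offsets 0..3: C6 0B 77 74.
Little-endian stores the least-significant byte at the lowest address.
Reassemble most-significant byte first: 74 77 0B C6 → 0x74770BC6.
0x74770BC6 = 1953958854.

1953958854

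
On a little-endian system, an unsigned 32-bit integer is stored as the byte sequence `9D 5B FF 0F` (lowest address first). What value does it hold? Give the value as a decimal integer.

268393373

Little-endian: lowest address holds the least-significant byte.
Reassemble most-significant byte first: 0F FF 5B 9D → 0x0FFF5B9D.
0x0FFF5B9D = 268393373.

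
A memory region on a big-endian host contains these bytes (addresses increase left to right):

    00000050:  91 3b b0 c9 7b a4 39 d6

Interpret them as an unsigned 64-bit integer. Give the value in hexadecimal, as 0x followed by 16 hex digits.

Big-endian stores the most-significant byte at the lowest address.
The bytes are already most-significant first: 0x913BB0C97BA439D6.

0x913BB0C97BA439D6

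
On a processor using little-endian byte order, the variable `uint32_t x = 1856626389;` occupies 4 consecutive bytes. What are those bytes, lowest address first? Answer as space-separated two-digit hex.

D5 DE A9 6E

1856626389 in hexadecimal, padded to 32 bits, is 0x6EA9DED5.
Split into bytes (most-significant first): 6E A9 DE D5.
In little-endian order the low byte comes first in memory.
So at ascending addresses the bytes are D5 DE A9 6E.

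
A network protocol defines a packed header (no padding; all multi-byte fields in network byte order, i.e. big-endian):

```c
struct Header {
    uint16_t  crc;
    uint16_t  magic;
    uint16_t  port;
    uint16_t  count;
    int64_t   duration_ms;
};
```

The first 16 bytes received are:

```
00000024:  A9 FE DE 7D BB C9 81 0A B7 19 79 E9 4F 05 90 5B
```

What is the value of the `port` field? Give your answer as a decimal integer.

48073

`port` follows `crc` (2 B), `magic` (2 B), so it starts at offset 2 + 2 = 4 and occupies 2 bytes.
Bytes at offsets 4..5: BB C9.
Big-endian: lowest address holds the most-significant byte.
The bytes are already most-significant first: 0xBBC9.
0xBBC9 = 48073.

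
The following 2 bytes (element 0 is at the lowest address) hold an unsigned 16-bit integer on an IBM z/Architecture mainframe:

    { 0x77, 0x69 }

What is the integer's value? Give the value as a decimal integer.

Big-endian: lowest address holds the most-significant byte.
The bytes are already most-significant first: 0x7769.
0x7769 = 30569.

30569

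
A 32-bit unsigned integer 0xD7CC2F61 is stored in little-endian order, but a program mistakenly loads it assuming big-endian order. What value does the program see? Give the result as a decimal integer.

Stored little-endian, the bytes at ascending addresses are 61 2F CC D7.
Read back as big-endian, the last byte is least significant, giving 0x612FCCD7.
0x612FCCD7 = 1630522583.

1630522583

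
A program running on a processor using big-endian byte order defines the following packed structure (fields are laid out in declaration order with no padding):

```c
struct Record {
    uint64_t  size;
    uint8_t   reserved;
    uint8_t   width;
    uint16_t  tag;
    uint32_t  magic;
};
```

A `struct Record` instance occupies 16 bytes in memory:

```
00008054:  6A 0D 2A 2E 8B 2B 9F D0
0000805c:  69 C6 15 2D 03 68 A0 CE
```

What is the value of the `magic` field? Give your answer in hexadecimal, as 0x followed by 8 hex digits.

`magic` follows `size` (8 B), `reserved` (1 B), `width` (1 B), `tag` (2 B), so it starts at offset 8 + 1 + 1 + 2 = 12 and occupies 4 bytes.
Bytes at offsets 12..15: 03 68 A0 CE.
In big-endian order the high byte comes first in memory.
The bytes are already most-significant first: 0x0368A0CE.

0x0368A0CE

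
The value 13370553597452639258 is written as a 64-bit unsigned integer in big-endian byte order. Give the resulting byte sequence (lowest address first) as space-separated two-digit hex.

13370553597452639258 in hexadecimal, padded to 64 bits, is 0xB98DBFA81A7C5C1A.
Split into bytes (most-significant first): B9 8D BF A8 1A 7C 5C 1A.
Big-endian: lowest address holds the most-significant byte.
So the memory order matches the most-significant-first order: B9 8D BF A8 1A 7C 5C 1A.

B9 8D BF A8 1A 7C 5C 1A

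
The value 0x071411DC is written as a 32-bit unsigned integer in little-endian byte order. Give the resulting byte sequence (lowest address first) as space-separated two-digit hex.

Split into bytes (most-significant first): 07 14 11 DC.
In little-endian order the low byte comes first in memory.
So at ascending addresses the bytes are DC 11 14 07.

DC 11 14 07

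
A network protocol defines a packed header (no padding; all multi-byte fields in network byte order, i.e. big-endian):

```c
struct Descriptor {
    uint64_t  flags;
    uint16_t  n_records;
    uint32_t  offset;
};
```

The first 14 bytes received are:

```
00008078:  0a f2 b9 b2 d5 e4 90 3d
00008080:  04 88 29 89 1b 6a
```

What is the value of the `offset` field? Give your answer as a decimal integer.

`offset` follows `flags` (8 B), `n_records` (2 B), so it starts at offset 8 + 2 = 10 and occupies 4 bytes.
Bytes at offsets 10..13: 29 89 1B 6A.
Big-endian: lowest address holds the most-significant byte.
The bytes are already most-significant first: 0x29891B6A.
0x29891B6A = 696851306.

696851306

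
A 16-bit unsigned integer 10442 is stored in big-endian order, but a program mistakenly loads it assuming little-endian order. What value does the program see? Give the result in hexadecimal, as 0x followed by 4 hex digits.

10442 in 16-bit hexadecimal is 0x28CA.
Stored big-endian, the bytes at ascending addresses are 28 CA.
Read back as little-endian, the first byte is least significant, giving 0xCA28.

0xCA28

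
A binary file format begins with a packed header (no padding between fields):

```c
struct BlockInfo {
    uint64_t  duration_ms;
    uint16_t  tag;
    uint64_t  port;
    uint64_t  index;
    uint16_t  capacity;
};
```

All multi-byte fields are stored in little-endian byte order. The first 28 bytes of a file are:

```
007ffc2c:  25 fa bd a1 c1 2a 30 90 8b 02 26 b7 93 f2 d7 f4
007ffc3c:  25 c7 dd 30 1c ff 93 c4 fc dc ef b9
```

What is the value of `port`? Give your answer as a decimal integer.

`port` follows `duration_ms` (8 B), `tag` (2 B), so it starts at offset 8 + 2 = 10 and occupies 8 bytes.
Bytes at offsets 10..17: 26 B7 93 F2 D7 F4 25 C7.
Little-endian: lowest address holds the least-significant byte.
Reassemble most-significant byte first: C7 25 F4 D7 F2 93 B7 26 → 0xC725F4D7F293B726.
0xC725F4D7F293B726 = 14350144996010866470.

14350144996010866470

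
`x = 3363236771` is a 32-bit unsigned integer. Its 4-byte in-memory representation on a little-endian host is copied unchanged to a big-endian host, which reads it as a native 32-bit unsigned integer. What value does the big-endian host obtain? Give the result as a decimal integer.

2750117576

3363236771 in 32-bit hexadecimal is 0xC876EBA3.
Stored little-endian, the bytes at ascending addresses are A3 EB 76 C8.
Read back as big-endian, the last byte is least significant, giving 0xA3EB76C8.
0xA3EB76C8 = 2750117576.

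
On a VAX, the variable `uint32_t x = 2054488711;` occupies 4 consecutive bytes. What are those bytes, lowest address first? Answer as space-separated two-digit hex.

87 02 75 7A

2054488711 in hexadecimal, padded to 32 bits, is 0x7A750287.
Split into bytes (most-significant first): 7A 75 02 87.
In little-endian order the low byte comes first in memory.
So at ascending addresses the bytes are 87 02 75 7A.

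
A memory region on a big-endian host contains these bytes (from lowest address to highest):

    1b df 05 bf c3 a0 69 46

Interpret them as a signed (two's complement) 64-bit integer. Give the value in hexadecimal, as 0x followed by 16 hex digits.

0x1BDF05BFC3A06946

Big-endian: lowest address holds the most-significant byte.
The bytes are already most-significant first: 0x1BDF05BFC3A06946.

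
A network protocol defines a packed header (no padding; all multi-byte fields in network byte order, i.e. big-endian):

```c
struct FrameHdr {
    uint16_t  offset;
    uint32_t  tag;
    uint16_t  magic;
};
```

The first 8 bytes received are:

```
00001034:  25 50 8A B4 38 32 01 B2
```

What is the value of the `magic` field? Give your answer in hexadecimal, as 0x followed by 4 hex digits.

0x01B2

`magic` follows `offset` (2 B), `tag` (4 B), so it starts at offset 2 + 4 = 6 and occupies 2 bytes.
Bytes at offsets 6..7: 01 B2.
Big-endian stores the most-significant byte at the lowest address.
The bytes are already most-significant first: 0x01B2.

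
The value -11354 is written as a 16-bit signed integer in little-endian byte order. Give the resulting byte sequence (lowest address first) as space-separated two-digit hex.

Two's complement of -11354 in 16 bits: 11354 = 0x2C5A; invert → 0xD3A5; add 1 → 0xD3A6.
Split into bytes (most-significant first): D3 A6.
In little-endian order the low byte comes first in memory.
So at ascending addresses the bytes are A6 D3.

A6 D3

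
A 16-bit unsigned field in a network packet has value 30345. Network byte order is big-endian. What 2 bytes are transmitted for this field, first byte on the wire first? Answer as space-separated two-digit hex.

30345 in hexadecimal, padded to 16 bits, is 0x7689.
Split into bytes (most-significant first): 76 89.
Big-endian: lowest address holds the most-significant byte.
So the memory order matches the most-significant-first order: 76 89.

76 89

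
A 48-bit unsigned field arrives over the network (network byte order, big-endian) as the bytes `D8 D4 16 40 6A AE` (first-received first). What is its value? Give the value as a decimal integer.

Big-endian stores the most-significant byte at the lowest address.
The bytes are already most-significant first: 0xD8D416406AAE.
0xD8D416406AAE = 238405417986734.

238405417986734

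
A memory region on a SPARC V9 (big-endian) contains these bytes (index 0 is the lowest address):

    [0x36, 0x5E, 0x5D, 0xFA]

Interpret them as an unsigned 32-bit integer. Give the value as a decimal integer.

Big-endian stores the most-significant byte at the lowest address.
The bytes are already most-significant first: 0x365E5DFA.
0x365E5DFA = 912154106.

912154106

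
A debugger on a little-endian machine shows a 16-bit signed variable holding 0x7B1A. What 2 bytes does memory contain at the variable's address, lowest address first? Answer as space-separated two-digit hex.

1A 7B

Split into bytes (most-significant first): 7B 1A.
In little-endian order the low byte comes first in memory.
So at ascending addresses the bytes are 1A 7B.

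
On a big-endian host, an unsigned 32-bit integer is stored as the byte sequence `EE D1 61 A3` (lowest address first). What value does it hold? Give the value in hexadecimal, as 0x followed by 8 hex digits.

0xEED161A3

Big-endian stores the most-significant byte at the lowest address.
The bytes are already most-significant first: 0xEED161A3.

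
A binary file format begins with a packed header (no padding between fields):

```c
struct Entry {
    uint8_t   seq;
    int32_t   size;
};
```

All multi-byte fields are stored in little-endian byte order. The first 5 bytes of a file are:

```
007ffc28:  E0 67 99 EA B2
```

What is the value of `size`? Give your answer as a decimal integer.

`size` follows `seq` (1 byte), so it starts at byte offset 1 and occupies 4 bytes.
Bytes at offsets 1..4: 67 99 EA B2.
Little-endian stores the least-significant byte at the lowest address.
Reassemble most-significant byte first: B2 EA 99 67 → 0xB2EA9967.
Top bit is set, so as a signed 32-bit value this is 0xB2EA9967 − 2^32 = -1293248153.

-1293248153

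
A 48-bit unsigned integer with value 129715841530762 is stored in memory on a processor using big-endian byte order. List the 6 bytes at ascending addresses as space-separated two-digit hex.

129715841530762 in hexadecimal, padded to 48 bits, is 0x75F9D2A7FB8A.
Split into bytes (most-significant first): 75 F9 D2 A7 FB 8A.
Big-endian stores the most-significant byte at the lowest address.
So the memory order matches the most-significant-first order: 75 F9 D2 A7 FB 8A.

75 F9 D2 A7 FB 8A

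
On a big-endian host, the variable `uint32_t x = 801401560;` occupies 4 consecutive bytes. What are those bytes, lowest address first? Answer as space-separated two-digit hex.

801401560 in hexadecimal, padded to 32 bits, is 0x2FC46AD8.
Split into bytes (most-significant first): 2F C4 6A D8.
Big-endian stores the most-significant byte at the lowest address.
So the memory order matches the most-significant-first order: 2F C4 6A D8.

2F C4 6A D8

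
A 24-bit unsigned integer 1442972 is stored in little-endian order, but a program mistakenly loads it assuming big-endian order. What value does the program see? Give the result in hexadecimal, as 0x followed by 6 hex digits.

0x9C0416

1442972 in 24-bit hexadecimal is 0x16049C.
Stored little-endian, the bytes at ascending addresses are 9C 04 16.
Read back as big-endian, the last byte is least significant, giving 0x9C0416.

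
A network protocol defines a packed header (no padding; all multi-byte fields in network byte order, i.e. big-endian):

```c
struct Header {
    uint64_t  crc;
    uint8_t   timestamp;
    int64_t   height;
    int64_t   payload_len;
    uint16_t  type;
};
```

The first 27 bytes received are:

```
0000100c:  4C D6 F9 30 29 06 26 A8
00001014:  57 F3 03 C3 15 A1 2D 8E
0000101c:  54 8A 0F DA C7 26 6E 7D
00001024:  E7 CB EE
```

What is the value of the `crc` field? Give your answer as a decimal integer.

`crc` is the first field, at byte offset 0, occupying 8 bytes.
Bytes at offsets 0..7: 4C D6 F9 30 29 06 26 A8.
In big-endian order the high byte comes first in memory.
The bytes are already most-significant first: 0x4CD6F930290626A8.
0x4CD6F930290626A8 = 5536886777140618920.

5536886777140618920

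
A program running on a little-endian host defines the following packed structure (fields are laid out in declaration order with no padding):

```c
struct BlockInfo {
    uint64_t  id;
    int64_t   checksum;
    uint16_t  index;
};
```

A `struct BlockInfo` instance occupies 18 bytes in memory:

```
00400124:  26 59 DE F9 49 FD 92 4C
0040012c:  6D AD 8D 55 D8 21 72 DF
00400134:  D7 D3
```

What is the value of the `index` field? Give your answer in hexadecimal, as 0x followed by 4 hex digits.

0xD3D7

`index` follows `id` (8 B), `checksum` (8 B), so it starts at offset 8 + 8 = 16 and occupies 2 bytes.
Bytes at offsets 16..17: D7 D3.
Little-endian: lowest address holds the least-significant byte.
Reassemble most-significant byte first: D3 D7 → 0xD3D7.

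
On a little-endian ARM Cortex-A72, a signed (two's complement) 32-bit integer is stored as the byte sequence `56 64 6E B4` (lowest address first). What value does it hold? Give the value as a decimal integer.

-1267833770

Little-endian stores the least-significant byte at the lowest address.
Reassemble most-significant byte first: B4 6E 64 56 → 0xB46E6456.
Top bit is set, so as a signed 32-bit value this is 0xB46E6456 − 2^32 = -1267833770.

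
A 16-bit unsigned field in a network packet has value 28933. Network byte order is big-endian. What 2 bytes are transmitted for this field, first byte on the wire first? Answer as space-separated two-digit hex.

71 05

28933 in hexadecimal, padded to 16 bits, is 0x7105.
Split into bytes (most-significant first): 71 05.
Big-endian: lowest address holds the most-significant byte.
So the memory order matches the most-significant-first order: 71 05.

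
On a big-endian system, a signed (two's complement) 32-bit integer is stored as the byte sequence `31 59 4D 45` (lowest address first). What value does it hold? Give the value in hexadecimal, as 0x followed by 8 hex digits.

0x31594D45

In big-endian order the high byte comes first in memory.
The bytes are already most-significant first: 0x31594D45.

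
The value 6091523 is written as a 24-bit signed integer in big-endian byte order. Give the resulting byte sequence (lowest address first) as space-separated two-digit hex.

5C F3 03

6091523 in hexadecimal, padded to 24 bits, is 0x5CF303.
Split into bytes (most-significant first): 5C F3 03.
Big-endian stores the most-significant byte at the lowest address.
So the memory order matches the most-significant-first order: 5C F3 03.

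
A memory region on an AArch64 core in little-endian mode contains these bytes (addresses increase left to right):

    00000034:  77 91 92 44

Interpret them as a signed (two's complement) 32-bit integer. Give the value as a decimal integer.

1150456183

In little-endian order the low byte comes first in memory.
Reassemble most-significant byte first: 44 92 91 77 → 0x44929177.
0x44929177 = 1150456183.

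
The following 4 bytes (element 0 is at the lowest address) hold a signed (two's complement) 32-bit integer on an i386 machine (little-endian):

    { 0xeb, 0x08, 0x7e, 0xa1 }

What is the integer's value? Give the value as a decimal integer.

-1585575701

In little-endian order the low byte comes first in memory.
Reassemble most-significant byte first: A1 7E 08 EB → 0xA17E08EB.
Top bit is set, so as a signed 32-bit value this is 0xA17E08EB − 2^32 = -1585575701.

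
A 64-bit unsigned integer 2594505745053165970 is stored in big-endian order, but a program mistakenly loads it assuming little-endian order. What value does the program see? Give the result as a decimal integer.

10568147966324441380

2594505745053165970 in 64-bit hexadecimal is 0x2401893A959AA992.
Stored big-endian, the bytes at ascending addresses are 24 01 89 3A 95 9A A9 92.
Read back as little-endian, the first byte is least significant, giving 0x92A99A953A890124.
0x92A99A953A890124 = 10568147966324441380.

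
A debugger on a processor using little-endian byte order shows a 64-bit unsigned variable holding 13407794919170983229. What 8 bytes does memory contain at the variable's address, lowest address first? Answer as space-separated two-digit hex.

3D 45 79 02 71 0E 12 BA

13407794919170983229 in hexadecimal, padded to 64 bits, is 0xBA120E710279453D.
Split into bytes (most-significant first): BA 12 0E 71 02 79 45 3D.
Little-endian stores the least-significant byte at the lowest address.
So at ascending addresses the bytes are 3D 45 79 02 71 0E 12 BA.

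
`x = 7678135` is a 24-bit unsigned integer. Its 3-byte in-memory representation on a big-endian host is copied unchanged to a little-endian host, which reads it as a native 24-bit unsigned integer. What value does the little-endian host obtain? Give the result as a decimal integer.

12003445

7678135 in 24-bit hexadecimal is 0x7528B7.
Stored big-endian, the bytes at ascending addresses are 75 28 B7.
Read back as little-endian, the first byte is least significant, giving 0xB72875.
0xB72875 = 12003445.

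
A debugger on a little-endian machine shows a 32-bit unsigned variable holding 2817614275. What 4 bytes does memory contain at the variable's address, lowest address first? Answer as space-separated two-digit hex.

C3 61 F1 A7

2817614275 in hexadecimal, padded to 32 bits, is 0xA7F161C3.
Split into bytes (most-significant first): A7 F1 61 C3.
In little-endian order the low byte comes first in memory.
So at ascending addresses the bytes are C3 61 F1 A7.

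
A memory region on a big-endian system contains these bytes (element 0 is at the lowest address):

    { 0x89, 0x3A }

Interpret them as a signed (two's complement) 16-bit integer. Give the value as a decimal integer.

Big-endian: lowest address holds the most-significant byte.
The bytes are already most-significant first: 0x893A.
Top bit is set, so as a signed 16-bit value this is 0x893A − 2^16 = -30406.

-30406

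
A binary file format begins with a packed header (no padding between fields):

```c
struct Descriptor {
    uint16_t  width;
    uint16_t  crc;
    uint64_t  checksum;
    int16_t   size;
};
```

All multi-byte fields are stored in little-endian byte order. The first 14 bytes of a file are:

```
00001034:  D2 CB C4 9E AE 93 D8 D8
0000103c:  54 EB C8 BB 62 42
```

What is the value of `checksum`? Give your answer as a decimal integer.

13531323830082507694

`checksum` follows `width` (2 B), `crc` (2 B), so it starts at offset 2 + 2 = 4 and occupies 8 bytes.
Bytes at offsets 4..11: AE 93 D8 D8 54 EB C8 BB.
Little-endian: lowest address holds the least-significant byte.
Reassemble most-significant byte first: BB C8 EB 54 D8 D8 93 AE → 0xBBC8EB54D8D893AE.
0xBBC8EB54D8D893AE = 13531323830082507694.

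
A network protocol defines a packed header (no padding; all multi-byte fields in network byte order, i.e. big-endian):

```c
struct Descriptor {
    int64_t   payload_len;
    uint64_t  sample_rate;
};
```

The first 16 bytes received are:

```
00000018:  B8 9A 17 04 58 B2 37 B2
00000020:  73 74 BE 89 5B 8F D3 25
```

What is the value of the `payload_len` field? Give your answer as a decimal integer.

-5144774316881987662

`payload_len` is the first field, at byte offset 0, occupying 8 bytes.
Bytes at offsets 0..7: B8 9A 17 04 58 B2 37 B2.
Big-endian stores the most-significant byte at the lowest address.
The bytes are already most-significant first: 0xB89A170458B237B2.
Top bit is set, so as a signed 64-bit value this is 0xB89A170458B237B2 − 2^64 = -5144774316881987662.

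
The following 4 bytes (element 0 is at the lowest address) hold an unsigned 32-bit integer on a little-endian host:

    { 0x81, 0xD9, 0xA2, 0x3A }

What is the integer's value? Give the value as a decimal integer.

In little-endian order the low byte comes first in memory.
Reassemble most-significant byte first: 3A A2 D9 81 → 0x3AA2D981.
0x3AA2D981 = 983751041.

983751041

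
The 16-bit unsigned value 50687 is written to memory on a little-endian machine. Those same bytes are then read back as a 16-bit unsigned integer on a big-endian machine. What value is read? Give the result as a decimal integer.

65477

50687 in 16-bit hexadecimal is 0xC5FF.
Stored little-endian, the bytes at ascending addresses are FF C5.
Read back as big-endian, the last byte is least significant, giving 0xFFC5.
0xFFC5 = 65477.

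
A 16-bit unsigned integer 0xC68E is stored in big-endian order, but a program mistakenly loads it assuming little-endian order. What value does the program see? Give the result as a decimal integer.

Stored big-endian, the bytes at ascending addresses are C6 8E.
Read back as little-endian, the first byte is least significant, giving 0x8EC6.
0x8EC6 = 36550.

36550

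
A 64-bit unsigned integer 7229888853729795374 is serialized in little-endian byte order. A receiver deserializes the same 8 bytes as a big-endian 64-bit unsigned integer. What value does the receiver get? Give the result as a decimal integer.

7229888853729795374 in 64-bit hexadecimal is 0x6455B99B5C1EDD2E.
Stored little-endian, the bytes at ascending addresses are 2E DD 1E 5C 9B B9 55 64.
Read back as big-endian, the last byte is least significant, giving 0x2EDD1E5C9BB95564.
0x2EDD1E5C9BB95564 = 3376888678696179044.

3376888678696179044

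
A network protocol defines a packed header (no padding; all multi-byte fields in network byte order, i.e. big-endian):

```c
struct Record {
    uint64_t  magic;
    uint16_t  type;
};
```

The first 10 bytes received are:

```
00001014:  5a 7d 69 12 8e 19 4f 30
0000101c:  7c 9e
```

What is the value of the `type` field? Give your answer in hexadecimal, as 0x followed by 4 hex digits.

`type` follows `magic` (8 bytes), so it starts at byte offset 8 and occupies 2 bytes.
Bytes at offsets 8..9: 7C 9E.
Big-endian stores the most-significant byte at the lowest address.
The bytes are already most-significant first: 0x7C9E.

0x7C9E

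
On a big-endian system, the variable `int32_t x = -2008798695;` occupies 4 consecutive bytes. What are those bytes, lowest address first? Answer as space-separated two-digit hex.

Two's complement of -2008798695 in 32 bits: 2008798695 = 0x77BBD5E7; invert → 0x88442A18; add 1 → 0x88442A19.
Split into bytes (most-significant first): 88 44 2A 19.
Big-endian: lowest address holds the most-significant byte.
So the memory order matches the most-significant-first order: 88 44 2A 19.

88 44 2A 19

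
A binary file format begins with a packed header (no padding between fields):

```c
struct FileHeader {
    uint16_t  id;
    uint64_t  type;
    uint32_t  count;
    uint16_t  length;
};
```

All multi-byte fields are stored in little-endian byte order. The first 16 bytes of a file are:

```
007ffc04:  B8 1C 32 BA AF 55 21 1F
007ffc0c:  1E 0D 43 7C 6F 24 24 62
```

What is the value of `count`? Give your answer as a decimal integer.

611286083

`count` follows `id` (2 B), `type` (8 B), so it starts at offset 2 + 8 = 10 and occupies 4 bytes.
Bytes at offsets 10..13: 43 7C 6F 24.
Little-endian: lowest address holds the least-significant byte.
Reassemble most-significant byte first: 24 6F 7C 43 → 0x246F7C43.
0x246F7C43 = 611286083.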